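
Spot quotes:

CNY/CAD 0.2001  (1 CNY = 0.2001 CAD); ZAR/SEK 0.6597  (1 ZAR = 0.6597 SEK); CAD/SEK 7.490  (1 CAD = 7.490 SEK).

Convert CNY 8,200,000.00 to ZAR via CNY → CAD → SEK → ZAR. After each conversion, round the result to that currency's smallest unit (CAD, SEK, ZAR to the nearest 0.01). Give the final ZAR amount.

CNY 8,200,000.00 × 0.2001 = CAD 1,640,820.00
CAD 1,640,820.00 × 7.490 = SEK 12,289,741.80
SEK 12,289,741.80 ÷ 0.6597 = ZAR 18,629,288.77

ZAR 18,629,288.77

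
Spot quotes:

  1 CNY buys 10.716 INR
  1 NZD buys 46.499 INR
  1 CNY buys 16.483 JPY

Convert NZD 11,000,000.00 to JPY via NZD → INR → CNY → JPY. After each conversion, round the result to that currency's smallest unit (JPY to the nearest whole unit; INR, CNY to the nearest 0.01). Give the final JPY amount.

NZD 11,000,000.00 × 46.499 = INR 511,489,000.00
INR 511,489,000.00 ÷ 10.716 = CNY 47,731,336.32
CNY 47,731,336.32 × 16.483 = JPY 786,755,617

JPY 786,755,617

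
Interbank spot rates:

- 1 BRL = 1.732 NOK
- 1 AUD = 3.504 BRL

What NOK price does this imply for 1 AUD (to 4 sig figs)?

1 AUD × 3.504 = 3.504 BRL
3.504 BRL × 1.732 = 6.06893 NOK

AUD/NOK = 6.069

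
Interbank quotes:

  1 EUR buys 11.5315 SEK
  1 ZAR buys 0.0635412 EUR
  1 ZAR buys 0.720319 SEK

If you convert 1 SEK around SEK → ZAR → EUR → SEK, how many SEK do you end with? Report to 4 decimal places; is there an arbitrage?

Around SEK → ZAR → EUR → SEK: 1 ÷ 0.720319 × 0.0635412 × 11.5315 = 1.017223
Product > 1; profitable direction is SEK → ZAR → EUR → SEK.

1.0172 (arbitrage exists)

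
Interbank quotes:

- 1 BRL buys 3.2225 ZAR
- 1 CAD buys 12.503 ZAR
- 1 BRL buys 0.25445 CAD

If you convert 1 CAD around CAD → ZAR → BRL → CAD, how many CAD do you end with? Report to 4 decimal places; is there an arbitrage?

Around CAD → ZAR → BRL → CAD: 1 × 12.503 ÷ 3.2225 × 0.25445 = 0.987242
Product < 1; profitable direction is CAD → BRL → ZAR → CAD.

0.9872 (arbitrage exists)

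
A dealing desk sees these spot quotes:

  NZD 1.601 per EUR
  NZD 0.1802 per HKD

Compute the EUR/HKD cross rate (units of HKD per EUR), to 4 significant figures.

1 EUR × 1.601 = 1.601 NZD
1.601 NZD ÷ 0.1802 = 8.88457 HKD

EUR/HKD = 8.885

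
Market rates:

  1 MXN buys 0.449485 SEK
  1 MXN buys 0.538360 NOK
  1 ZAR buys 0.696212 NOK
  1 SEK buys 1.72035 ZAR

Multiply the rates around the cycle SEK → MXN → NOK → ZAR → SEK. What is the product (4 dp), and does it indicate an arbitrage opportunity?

Around SEK → MXN → NOK → ZAR → SEK: 1 ÷ 0.449485 × 0.538360 ÷ 0.696212 ÷ 1.72035 = 0.999998
Product ≈ 1 (deviation 0.000%, within rounding noise).

1.0000 (no arbitrage)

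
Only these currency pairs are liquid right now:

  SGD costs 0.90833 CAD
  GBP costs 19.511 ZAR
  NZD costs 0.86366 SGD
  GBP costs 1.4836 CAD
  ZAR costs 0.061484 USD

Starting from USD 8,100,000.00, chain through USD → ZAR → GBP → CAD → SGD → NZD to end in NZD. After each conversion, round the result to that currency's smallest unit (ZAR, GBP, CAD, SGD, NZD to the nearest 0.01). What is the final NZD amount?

NZD 12,769,495.43

USD 8,100,000.00 ÷ 0.061484 = ZAR 131,741,591.31
ZAR 131,741,591.31 ÷ 19.511 = GBP 6,752,170.13
GBP 6,752,170.13 × 1.4836 = CAD 10,017,519.60
CAD 10,017,519.60 ÷ 0.90833 = SGD 11,028,502.42
SGD 11,028,502.42 ÷ 0.86366 = NZD 12,769,495.43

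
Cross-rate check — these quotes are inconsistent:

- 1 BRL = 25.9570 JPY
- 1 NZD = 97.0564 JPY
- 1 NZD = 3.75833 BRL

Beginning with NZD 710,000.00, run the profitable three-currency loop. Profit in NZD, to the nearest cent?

Profit: NZD 3,647.22

Profitable loop is NZD → BRL → JPY → NZD:
NZD 710,000.00 × 3.75833 = BRL 2,668,414.30
BRL 2,668,414.30 × 25.9570 = JPY 69,264,030
JPY 69,264,030 ÷ 97.0564 = NZD 713,647.22
Profit = NZD 713,647.22 − NZD 710,000.00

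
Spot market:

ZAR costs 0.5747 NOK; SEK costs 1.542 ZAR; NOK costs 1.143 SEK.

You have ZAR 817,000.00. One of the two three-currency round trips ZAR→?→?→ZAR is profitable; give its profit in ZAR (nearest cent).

Profitable loop is ZAR → NOK → SEK → ZAR:
ZAR 817,000.00 × 0.5747 = NOK 469,529.90
NOK 469,529.90 × 1.143 = SEK 536,672.68
SEK 536,672.68 × 1.542 = ZAR 827,549.27
Profit = ZAR 827,549.27 − ZAR 817,000.00

Profit: ZAR 10,549.27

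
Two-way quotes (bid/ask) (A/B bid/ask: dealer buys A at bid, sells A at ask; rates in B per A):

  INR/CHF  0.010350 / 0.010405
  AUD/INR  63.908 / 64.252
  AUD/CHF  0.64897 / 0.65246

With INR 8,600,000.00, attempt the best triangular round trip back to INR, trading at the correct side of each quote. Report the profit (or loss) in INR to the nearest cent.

Best loop INR → CHF → AUD → INR:
INR 8,600,000.00 × 0.010350 (sell INR at bid) = CHF 89,010.00
CHF 89,010.00 ÷ 0.65246 (buy AUD at ask) = AUD 136,422.16
AUD 136,422.16 × 63.908 (sell AUD at bid) = INR 8,718,467.16

Net profit: INR 118,467.16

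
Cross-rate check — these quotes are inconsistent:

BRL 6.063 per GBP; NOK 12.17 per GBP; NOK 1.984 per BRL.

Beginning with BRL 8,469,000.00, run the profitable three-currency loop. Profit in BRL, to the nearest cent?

Profitable loop is BRL → GBP → NOK → BRL:
BRL 8,469,000.00 ÷ 6.063 = GBP 1,396,833.25
GBP 1,396,833.25 × 12.17 = NOK 16,999,460.66
NOK 16,999,460.66 ÷ 1.984 = BRL 8,568,276.54
Profit = BRL 8,568,276.54 − BRL 8,469,000.00

Profit: BRL 99,276.54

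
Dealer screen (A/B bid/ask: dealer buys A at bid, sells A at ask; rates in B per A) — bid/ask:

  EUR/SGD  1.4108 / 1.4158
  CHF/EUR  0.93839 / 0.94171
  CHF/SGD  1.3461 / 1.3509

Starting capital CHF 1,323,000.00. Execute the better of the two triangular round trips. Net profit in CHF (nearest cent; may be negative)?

Best loop CHF → SGD → EUR → CHF:
CHF 1,323,000.00 × 1.3461 (sell CHF at bid) = SGD 1,780,890.30
SGD 1,780,890.30 ÷ 1.4158 (buy EUR at ask) = EUR 1,257,868.55
EUR 1,257,868.55 ÷ 0.94171 (buy CHF at ask) = CHF 1,335,728.15

Net profit: CHF 12,728.15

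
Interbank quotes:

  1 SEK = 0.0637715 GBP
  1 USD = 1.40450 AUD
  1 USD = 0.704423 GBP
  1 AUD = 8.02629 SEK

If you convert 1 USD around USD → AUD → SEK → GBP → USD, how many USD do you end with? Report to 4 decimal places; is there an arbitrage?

Around USD → AUD → SEK → GBP → USD: 1 × 1.40450 × 8.02629 × 0.0637715 ÷ 0.704423 = 1.020539
Product > 1; profitable direction is USD → AUD → SEK → GBP → USD.

1.0205 (arbitrage exists)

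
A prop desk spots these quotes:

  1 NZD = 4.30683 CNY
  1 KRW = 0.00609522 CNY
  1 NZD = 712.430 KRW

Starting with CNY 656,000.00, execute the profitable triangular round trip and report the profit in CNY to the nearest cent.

Profitable loop is CNY → NZD → KRW → CNY:
CNY 656,000.00 ÷ 4.30683 = NZD 152,316.20
NZD 152,316.20 × 712.430 = KRW 108,514,634
KRW 108,514,634 × 0.00609522 = CNY 661,420.57
Profit = CNY 661,420.57 − CNY 656,000.00

Profit: CNY 5,420.57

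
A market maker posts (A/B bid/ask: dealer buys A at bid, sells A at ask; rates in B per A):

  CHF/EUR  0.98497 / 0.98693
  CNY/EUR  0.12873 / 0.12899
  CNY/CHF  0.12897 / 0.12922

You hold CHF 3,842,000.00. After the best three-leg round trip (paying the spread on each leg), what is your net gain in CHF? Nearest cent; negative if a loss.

Net profit: CHF 36,118.21

Best loop CHF → CNY → EUR → CHF:
CHF 3,842,000.00 ÷ 0.12922 (buy CNY at ask) = CNY 29,732,239.59
CNY 29,732,239.59 × 0.12873 (sell CNY at bid) = EUR 3,827,431.20
EUR 3,827,431.20 ÷ 0.98693 (buy CHF at ask) = CHF 3,878,118.21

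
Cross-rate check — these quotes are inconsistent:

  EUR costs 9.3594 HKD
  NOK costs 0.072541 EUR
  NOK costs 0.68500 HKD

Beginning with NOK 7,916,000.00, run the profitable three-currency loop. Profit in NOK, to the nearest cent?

Profitable loop is NOK → HKD → EUR → NOK:
NOK 7,916,000.00 × 0.68500 = HKD 5,422,460.00
HKD 5,422,460.00 ÷ 9.3594 = EUR 579,359.79
EUR 579,359.79 ÷ 0.072541 = NOK 7,986,652.90
Profit = NOK 7,986,652.90 − NOK 7,916,000.00

Profit: NOK 70,652.90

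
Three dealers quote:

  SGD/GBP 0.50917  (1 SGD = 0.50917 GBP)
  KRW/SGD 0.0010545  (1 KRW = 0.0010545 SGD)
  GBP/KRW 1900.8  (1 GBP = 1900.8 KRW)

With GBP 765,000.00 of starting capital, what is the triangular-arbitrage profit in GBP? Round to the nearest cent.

Profit: GBP 15,741.47

Profitable loop is GBP → KRW → SGD → GBP:
GBP 765,000.00 × 1900.8 = KRW 1,454,112,000
KRW 1,454,112,000 × 0.0010545 = SGD 1,533,361.10
SGD 1,533,361.10 × 0.50917 = GBP 780,741.47
Profit = GBP 780,741.47 − GBP 765,000.00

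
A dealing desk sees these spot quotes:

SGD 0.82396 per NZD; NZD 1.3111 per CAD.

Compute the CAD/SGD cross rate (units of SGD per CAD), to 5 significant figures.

CAD/SGD = 1.0803

1 CAD × 1.3111 = 1.3111 NZD
1.3111 NZD × 0.82396 = 1.08029 SGD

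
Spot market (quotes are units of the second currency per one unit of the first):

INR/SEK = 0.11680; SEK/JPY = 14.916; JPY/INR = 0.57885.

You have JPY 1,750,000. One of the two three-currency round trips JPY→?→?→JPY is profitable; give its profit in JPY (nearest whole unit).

Profit: JPY 14,815

Profitable loop is JPY → INR → SEK → JPY:
JPY 1,750,000 × 0.57885 = INR 1,012,987.50
INR 1,012,987.50 × 0.11680 = SEK 118,316.94
SEK 118,316.94 × 14.916 = JPY 1,764,815
Profit = JPY 1,764,815 − JPY 1,750,000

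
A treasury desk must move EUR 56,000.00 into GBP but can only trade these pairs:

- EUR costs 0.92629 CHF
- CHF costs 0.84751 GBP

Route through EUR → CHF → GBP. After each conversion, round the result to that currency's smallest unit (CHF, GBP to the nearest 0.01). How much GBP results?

EUR 56,000.00 × 0.92629 = CHF 51,872.24
CHF 51,872.24 × 0.84751 = GBP 43,962.24

GBP 43,962.24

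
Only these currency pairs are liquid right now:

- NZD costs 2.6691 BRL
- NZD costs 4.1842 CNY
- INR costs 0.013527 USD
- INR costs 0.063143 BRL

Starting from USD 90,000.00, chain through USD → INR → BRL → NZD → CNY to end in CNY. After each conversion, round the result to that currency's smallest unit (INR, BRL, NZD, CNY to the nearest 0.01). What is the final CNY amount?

USD 90,000.00 ÷ 0.013527 = INR 6,653,359.95
INR 6,653,359.95 × 0.063143 = BRL 420,113.11
BRL 420,113.11 ÷ 2.6691 = NZD 157,398.79
NZD 157,398.79 × 4.1842 = CNY 658,588.02

CNY 658,588.02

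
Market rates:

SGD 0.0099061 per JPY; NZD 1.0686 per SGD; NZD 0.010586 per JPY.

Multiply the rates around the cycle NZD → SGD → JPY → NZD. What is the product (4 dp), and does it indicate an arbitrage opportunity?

Around NZD → SGD → JPY → NZD: 1 ÷ 1.0686 ÷ 0.0099061 × 0.010586 = 1.000032
Product ≈ 1 (deviation 0.003%, within rounding noise).

1.0000 (no arbitrage)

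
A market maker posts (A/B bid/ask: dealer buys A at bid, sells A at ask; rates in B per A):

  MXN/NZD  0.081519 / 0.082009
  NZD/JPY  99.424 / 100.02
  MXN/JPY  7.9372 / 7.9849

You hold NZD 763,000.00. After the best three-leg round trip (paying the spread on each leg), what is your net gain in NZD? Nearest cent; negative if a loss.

Best loop NZD → JPY → MXN → NZD:
NZD 763,000.00 × 99.424 (sell NZD at bid) = JPY 75,860,512
JPY 75,860,512 ÷ 7.9849 (buy MXN at ask) = MXN 9,500,496.19
MXN 9,500,496.19 × 0.081519 (sell MXN at bid) = NZD 774,470.95

Net profit: NZD 11,470.95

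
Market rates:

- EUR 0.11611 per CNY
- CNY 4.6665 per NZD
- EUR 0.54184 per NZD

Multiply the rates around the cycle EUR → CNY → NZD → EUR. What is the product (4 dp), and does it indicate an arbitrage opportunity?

Around EUR → CNY → NZD → EUR: 1 ÷ 0.11611 ÷ 4.6665 × 0.54184 = 1.000023
Product ≈ 1 (deviation 0.002%, within rounding noise).

1.0000 (no arbitrage)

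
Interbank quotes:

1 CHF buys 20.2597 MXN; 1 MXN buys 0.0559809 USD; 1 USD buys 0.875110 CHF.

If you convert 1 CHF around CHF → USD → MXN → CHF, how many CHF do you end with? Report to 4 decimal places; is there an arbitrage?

Around CHF → USD → MXN → CHF: 1 ÷ 0.875110 ÷ 0.0559809 ÷ 20.2597 = 1.007545
Product > 1; profitable direction is CHF → USD → MXN → CHF.

1.0075 (arbitrage exists)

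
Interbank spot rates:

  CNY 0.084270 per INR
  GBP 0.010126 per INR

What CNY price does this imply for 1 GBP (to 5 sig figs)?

GBP/CNY = 8.3221

1 GBP ÷ 0.010126 = 98.7557 INR
98.7557 INR × 0.084270 = 8.32214 CNY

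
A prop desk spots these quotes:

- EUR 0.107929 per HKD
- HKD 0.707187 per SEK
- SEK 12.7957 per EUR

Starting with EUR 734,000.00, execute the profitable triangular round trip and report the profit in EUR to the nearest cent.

Profitable loop is EUR → HKD → SEK → EUR:
EUR 734,000.00 ÷ 0.107929 = HKD 6,800,767.17
HKD 6,800,767.17 ÷ 0.707187 = SEK 9,616,646.19
SEK 9,616,646.19 ÷ 12.7957 = EUR 751,552.96
Profit = EUR 751,552.96 − EUR 734,000.00

Profit: EUR 17,552.96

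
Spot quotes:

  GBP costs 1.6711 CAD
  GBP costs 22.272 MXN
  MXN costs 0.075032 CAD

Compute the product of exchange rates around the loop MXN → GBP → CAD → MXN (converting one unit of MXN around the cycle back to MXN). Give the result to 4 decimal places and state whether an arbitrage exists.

Around MXN → GBP → CAD → MXN: 1 ÷ 22.272 × 1.6711 ÷ 0.075032 = 0.999992
Product ≈ 1 (deviation 0.001%, within rounding noise).

1.0000 (no arbitrage)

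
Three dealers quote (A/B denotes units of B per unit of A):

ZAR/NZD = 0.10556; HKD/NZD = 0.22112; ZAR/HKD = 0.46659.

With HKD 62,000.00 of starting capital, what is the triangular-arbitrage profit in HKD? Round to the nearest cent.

Profit: HKD 1,434.81

Profitable loop is HKD → ZAR → NZD → HKD:
HKD 62,000.00 ÷ 0.46659 = ZAR 132,878.97
ZAR 132,878.97 × 0.10556 = NZD 14,026.70
NZD 14,026.70 ÷ 0.22112 = HKD 63,434.81
Profit = HKD 63,434.81 − HKD 62,000.00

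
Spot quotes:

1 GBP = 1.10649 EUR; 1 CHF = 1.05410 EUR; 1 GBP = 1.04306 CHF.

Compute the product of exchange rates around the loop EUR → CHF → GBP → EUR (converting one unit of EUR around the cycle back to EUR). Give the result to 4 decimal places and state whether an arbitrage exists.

1.0064 (arbitrage exists)

Around EUR → CHF → GBP → EUR: 1 ÷ 1.05410 ÷ 1.04306 × 1.10649 = 1.006367
Product > 1; profitable direction is EUR → CHF → GBP → EUR.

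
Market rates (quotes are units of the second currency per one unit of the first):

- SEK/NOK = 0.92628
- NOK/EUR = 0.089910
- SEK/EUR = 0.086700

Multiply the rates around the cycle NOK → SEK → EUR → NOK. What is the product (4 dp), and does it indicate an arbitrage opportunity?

1.0410 (arbitrage exists)

Around NOK → SEK → EUR → NOK: 1 ÷ 0.92628 × 0.086700 ÷ 0.089910 = 1.041043
Product > 1; profitable direction is NOK → SEK → EUR → NOK.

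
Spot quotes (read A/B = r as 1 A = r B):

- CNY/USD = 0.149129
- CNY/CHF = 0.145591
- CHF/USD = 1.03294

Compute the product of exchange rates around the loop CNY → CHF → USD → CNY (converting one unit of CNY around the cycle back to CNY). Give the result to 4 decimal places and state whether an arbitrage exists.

Around CNY → CHF → USD → CNY: 1 × 0.145591 × 1.03294 ÷ 0.149129 = 1.008434
Product > 1; profitable direction is CNY → CHF → USD → CNY.

1.0084 (arbitrage exists)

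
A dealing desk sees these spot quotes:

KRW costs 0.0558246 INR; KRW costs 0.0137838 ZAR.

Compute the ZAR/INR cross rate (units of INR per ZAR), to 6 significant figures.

ZAR/INR = 4.05002

1 ZAR ÷ 0.0137838 = 72.5489 KRW
72.5489 KRW × 0.0558246 = 4.05002 INR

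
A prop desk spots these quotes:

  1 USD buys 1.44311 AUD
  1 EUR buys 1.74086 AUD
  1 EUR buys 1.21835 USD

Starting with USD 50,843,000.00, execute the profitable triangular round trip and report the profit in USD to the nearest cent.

Profitable loop is USD → AUD → EUR → USD:
USD 50,843,000.00 × 1.44311 = AUD 73,372,041.73
AUD 73,372,041.73 ÷ 1.74086 = EUR 42,147,008.79
EUR 42,147,008.79 × 1.21835 = USD 51,349,808.16
Profit = USD 51,349,808.16 − USD 50,843,000.00

Profit: USD 506,808.16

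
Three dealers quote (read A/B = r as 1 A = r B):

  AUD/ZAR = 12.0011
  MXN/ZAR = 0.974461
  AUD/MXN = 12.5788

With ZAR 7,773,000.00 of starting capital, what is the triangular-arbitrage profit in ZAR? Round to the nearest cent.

Profitable loop is ZAR → AUD → MXN → ZAR:
ZAR 7,773,000.00 ÷ 12.0011 = AUD 647,690.63
AUD 647,690.63 × 12.5788 = MXN 8,147,170.88
MXN 8,147,170.88 × 0.974461 = ZAR 7,939,100.28
Profit = ZAR 7,939,100.28 − ZAR 7,773,000.00

Profit: ZAR 166,100.28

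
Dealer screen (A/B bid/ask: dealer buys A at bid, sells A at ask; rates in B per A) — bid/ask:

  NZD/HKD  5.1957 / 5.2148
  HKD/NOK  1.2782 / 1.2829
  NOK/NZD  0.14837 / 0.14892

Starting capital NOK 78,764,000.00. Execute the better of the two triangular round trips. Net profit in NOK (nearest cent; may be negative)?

Best loop NOK → HKD → NZD → NOK:
NOK 78,764,000.00 ÷ 1.2829 (buy HKD at ask) = HKD 61,395,276.33
HKD 61,395,276.33 ÷ 5.2148 (buy NZD at ask) = NZD 11,773,275.36
NZD 11,773,275.36 ÷ 0.14892 (buy NOK at ask) = NOK 79,057,717.94

Net profit: NOK 293,717.94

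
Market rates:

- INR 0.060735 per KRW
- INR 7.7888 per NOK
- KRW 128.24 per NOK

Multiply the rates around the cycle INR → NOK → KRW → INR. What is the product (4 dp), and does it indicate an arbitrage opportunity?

Around INR → NOK → KRW → INR: 1 ÷ 7.7888 × 128.24 × 0.060735 = 0.999982
Product ≈ 1 (deviation 0.002%, within rounding noise).

1.0000 (no arbitrage)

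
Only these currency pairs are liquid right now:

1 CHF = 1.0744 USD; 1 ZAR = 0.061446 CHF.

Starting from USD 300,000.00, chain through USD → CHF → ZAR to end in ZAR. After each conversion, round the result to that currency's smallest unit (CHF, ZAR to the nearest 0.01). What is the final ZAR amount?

USD 300,000.00 ÷ 1.0744 = CHF 279,225.61
CHF 279,225.61 ÷ 0.061446 = ZAR 4,544,243.89

ZAR 4,544,243.89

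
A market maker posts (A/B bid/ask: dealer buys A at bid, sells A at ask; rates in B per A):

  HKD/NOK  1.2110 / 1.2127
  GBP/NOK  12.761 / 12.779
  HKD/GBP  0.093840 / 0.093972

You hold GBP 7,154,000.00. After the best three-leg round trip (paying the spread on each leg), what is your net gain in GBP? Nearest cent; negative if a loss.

Net profit: GBP 60,358.82

Best loop GBP → HKD → NOK → GBP:
GBP 7,154,000.00 ÷ 0.093972 (buy HKD at ask) = HKD 76,129,059.72
HKD 76,129,059.72 × 1.2110 (sell HKD at bid) = NOK 92,192,291.32
NOK 92,192,291.32 ÷ 12.779 (buy GBP at ask) = GBP 7,214,358.82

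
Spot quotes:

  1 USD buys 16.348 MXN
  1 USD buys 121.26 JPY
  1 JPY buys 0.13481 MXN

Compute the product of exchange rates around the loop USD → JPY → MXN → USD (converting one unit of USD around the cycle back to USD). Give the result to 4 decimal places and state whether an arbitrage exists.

0.9999 (no arbitrage)

Around USD → JPY → MXN → USD: 1 × 121.26 × 0.13481 ÷ 16.348 = 0.999943
Product ≈ 1 (deviation 0.006%, within rounding noise).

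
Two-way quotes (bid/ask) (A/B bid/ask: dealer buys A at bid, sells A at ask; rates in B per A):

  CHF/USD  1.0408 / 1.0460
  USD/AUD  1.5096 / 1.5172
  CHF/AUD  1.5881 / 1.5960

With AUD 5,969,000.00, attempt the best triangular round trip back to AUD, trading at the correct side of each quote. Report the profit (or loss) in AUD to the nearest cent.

Net profit: AUD 4,170.42

Best loop AUD → USD → CHF → AUD:
AUD 5,969,000.00 ÷ 1.5172 (buy USD at ask) = USD 3,934,220.93
USD 3,934,220.93 ÷ 1.0460 (buy CHF at ask) = CHF 3,761,205.48
CHF 3,761,205.48 × 1.5881 (sell CHF at bid) = AUD 5,973,170.42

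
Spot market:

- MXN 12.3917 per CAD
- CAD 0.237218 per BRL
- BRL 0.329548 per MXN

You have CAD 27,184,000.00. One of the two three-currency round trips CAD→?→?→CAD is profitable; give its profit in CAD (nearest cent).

Profitable loop is CAD → BRL → MXN → CAD:
CAD 27,184,000.00 ÷ 0.237218 = BRL 114,595,013.87
BRL 114,595,013.87 ÷ 0.329548 = MXN 347,733,907.87
MXN 347,733,907.87 ÷ 12.3917 = CAD 28,061,840.41
Profit = CAD 28,061,840.41 − CAD 27,184,000.00

Profit: CAD 877,840.41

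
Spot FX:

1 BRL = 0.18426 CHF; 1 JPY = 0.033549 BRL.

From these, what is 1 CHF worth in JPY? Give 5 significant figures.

1 CHF ÷ 0.18426 = 5.42711 BRL
5.42711 BRL ÷ 0.033549 = 161.767 JPY

CHF/JPY = 161.77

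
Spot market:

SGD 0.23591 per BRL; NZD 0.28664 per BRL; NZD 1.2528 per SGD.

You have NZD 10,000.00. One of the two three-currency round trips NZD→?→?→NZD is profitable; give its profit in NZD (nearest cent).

Profit: NZD 310.77

Profitable loop is NZD → BRL → SGD → NZD:
NZD 10,000.00 ÷ 0.28664 = BRL 34,886.97
BRL 34,886.97 × 0.23591 = SGD 8,230.18
SGD 8,230.18 × 1.2528 = NZD 10,310.77
Profit = NZD 10,310.77 − NZD 10,000.00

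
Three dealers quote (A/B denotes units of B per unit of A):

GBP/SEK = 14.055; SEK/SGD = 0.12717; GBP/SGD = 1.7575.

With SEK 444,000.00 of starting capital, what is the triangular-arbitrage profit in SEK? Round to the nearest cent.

Profitable loop is SEK → SGD → GBP → SEK:
SEK 444,000.00 × 0.12717 = SGD 56,463.48
SGD 56,463.48 ÷ 1.7575 = GBP 32,127.16
GBP 32,127.16 × 14.055 = SEK 451,547.20
Profit = SEK 451,547.20 − SEK 444,000.00

Profit: SEK 7,547.20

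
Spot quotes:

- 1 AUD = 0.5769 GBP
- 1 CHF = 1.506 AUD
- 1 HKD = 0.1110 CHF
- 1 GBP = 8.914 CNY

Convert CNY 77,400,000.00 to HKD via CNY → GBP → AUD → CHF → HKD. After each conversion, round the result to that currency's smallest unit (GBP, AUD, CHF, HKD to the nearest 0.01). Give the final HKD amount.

HKD 90,036,756.49

CNY 77,400,000.00 ÷ 8.914 = GBP 8,682,970.61
GBP 8,682,970.61 ÷ 0.5769 = AUD 15,051,084.43
AUD 15,051,084.43 ÷ 1.506 = CHF 9,994,079.97
CHF 9,994,079.97 ÷ 0.1110 = HKD 90,036,756.49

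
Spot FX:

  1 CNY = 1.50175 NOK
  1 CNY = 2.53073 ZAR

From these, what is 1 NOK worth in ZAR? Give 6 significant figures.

NOK/ZAR = 1.68519

1 NOK ÷ 1.50175 = 0.66589 CNY
0.66589 CNY × 2.53073 = 1.68519 ZAR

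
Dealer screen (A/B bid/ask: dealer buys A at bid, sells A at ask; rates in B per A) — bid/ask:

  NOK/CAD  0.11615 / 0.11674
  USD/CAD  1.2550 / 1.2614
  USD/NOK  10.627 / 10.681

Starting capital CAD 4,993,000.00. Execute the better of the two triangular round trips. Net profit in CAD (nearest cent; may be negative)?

Net profit: CAD 32,435.32

Best loop CAD → NOK → USD → CAD:
CAD 4,993,000.00 ÷ 0.11674 (buy NOK at ask) = NOK 42,770,258.69
NOK 42,770,258.69 ÷ 10.681 (buy USD at ask) = USD 4,004,330.93
USD 4,004,330.93 × 1.2550 (sell USD at bid) = CAD 5,025,435.32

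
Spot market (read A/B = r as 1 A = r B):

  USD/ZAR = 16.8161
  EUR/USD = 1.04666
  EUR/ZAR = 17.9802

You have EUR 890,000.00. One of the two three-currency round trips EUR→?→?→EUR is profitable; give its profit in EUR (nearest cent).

Profit: EUR 19,187.84

Profitable loop is EUR → ZAR → USD → EUR:
EUR 890,000.00 × 17.9802 = ZAR 16,002,378.00
ZAR 16,002,378.00 ÷ 16.8161 = USD 951,610.54
USD 951,610.54 ÷ 1.04666 = EUR 909,187.84
Profit = EUR 909,187.84 − EUR 890,000.00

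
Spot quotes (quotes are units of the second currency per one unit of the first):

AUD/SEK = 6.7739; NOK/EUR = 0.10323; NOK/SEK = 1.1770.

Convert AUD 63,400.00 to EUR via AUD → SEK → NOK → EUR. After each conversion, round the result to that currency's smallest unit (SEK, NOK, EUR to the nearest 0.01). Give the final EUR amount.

EUR 37,666.69

AUD 63,400.00 × 6.7739 = SEK 429,465.26
SEK 429,465.26 ÷ 1.1770 = NOK 364,881.27
NOK 364,881.27 × 0.10323 = EUR 37,666.69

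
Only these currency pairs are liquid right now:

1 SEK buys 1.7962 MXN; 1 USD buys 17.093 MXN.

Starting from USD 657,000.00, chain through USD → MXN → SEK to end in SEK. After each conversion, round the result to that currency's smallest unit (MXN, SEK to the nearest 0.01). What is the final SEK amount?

SEK 6,252,143.97

USD 657,000.00 × 17.093 = MXN 11,230,101.00
MXN 11,230,101.00 ÷ 1.7962 = SEK 6,252,143.97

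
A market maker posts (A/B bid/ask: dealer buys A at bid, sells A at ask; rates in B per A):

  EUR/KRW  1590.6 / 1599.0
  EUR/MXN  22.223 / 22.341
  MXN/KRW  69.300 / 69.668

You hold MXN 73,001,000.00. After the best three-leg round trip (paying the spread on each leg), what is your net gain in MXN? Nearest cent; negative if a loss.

Best loop MXN → EUR → KRW → MXN:
MXN 73,001,000.00 ÷ 22.341 (buy EUR at ask) = EUR 3,267,579.79
EUR 3,267,579.79 × 1590.6 (sell EUR at bid) = KRW 5,197,412,408
KRW 5,197,412,408 ÷ 69.668 (buy MXN at ask) = MXN 74,602,578.05

Net profit: MXN 1,601,578.05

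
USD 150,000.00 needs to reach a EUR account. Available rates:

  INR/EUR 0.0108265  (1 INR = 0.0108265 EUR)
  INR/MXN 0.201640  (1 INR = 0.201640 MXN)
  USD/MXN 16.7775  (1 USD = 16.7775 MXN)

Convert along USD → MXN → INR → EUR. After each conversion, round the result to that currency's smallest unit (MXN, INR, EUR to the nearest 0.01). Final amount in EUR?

EUR 135,123.19

USD 150,000.00 × 16.7775 = MXN 2,516,625.00
MXN 2,516,625.00 ÷ 0.201640 = INR 12,480,782.58
INR 12,480,782.58 × 0.0108265 = EUR 135,123.19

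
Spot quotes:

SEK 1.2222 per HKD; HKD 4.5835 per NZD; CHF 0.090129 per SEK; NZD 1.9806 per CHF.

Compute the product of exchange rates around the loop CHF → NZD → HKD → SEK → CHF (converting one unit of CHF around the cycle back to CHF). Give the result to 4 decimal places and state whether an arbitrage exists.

Around CHF → NZD → HKD → SEK → CHF: 1 × 1.9806 × 4.5835 × 1.2222 × 0.090129 = 1.000002
Product ≈ 1 (deviation 0.000%, within rounding noise).

1.0000 (no arbitrage)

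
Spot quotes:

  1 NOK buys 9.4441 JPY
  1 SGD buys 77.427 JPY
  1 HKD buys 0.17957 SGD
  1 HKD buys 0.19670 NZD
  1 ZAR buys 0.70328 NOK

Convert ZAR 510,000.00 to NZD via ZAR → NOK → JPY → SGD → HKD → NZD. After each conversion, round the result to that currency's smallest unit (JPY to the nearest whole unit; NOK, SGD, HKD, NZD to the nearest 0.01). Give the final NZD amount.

NZD 47,922.25

ZAR 510,000.00 × 0.70328 = NOK 358,672.80
NOK 358,672.80 × 9.4441 = JPY 3,387,342
JPY 3,387,342 ÷ 77.427 = SGD 43,748.85
SGD 43,748.85 ÷ 0.17957 = HKD 243,631.17
HKD 243,631.17 × 0.19670 = NZD 47,922.25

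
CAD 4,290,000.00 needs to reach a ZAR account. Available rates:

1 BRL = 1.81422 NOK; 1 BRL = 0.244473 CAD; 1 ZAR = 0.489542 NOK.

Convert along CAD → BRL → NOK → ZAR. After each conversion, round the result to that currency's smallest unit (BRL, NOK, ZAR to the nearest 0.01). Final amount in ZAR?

CAD 4,290,000.00 ÷ 0.244473 = BRL 17,547,950.08
BRL 17,547,950.08 × 1.81422 = NOK 31,835,841.99
NOK 31,835,841.99 ÷ 0.489542 = ZAR 65,031,891.01

ZAR 65,031,891.01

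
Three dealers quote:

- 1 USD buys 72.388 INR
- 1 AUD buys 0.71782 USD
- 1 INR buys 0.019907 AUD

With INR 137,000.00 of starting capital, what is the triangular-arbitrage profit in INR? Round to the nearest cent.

Profit: INR 4,712.62

Profitable loop is INR → AUD → USD → INR:
INR 137,000.00 × 0.019907 = AUD 2,727.26
AUD 2,727.26 × 0.71782 = USD 1,957.68
USD 1,957.68 × 72.388 = INR 141,712.62
Profit = INR 141,712.62 − INR 137,000.00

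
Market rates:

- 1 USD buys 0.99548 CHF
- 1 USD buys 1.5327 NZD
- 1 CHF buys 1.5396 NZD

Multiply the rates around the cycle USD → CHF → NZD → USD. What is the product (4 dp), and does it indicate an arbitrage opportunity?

Around USD → CHF → NZD → USD: 1 × 0.99548 × 1.5396 ÷ 1.5327 = 0.999962
Product ≈ 1 (deviation 0.004%, within rounding noise).

1.0000 (no arbitrage)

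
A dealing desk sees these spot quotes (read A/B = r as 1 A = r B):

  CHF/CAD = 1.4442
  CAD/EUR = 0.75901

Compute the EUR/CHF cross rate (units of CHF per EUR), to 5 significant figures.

EUR/CHF = 0.91227

1 EUR ÷ 0.75901 = 1.31751 CAD
1.31751 CAD ÷ 1.4442 = 0.912274 CHF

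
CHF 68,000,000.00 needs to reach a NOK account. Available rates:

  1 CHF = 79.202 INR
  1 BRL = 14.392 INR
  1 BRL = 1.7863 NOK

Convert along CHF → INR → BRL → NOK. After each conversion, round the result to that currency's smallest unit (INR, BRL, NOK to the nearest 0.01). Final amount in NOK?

CHF 68,000,000.00 × 79.202 = INR 5,385,736,000.00
INR 5,385,736,000.00 ÷ 14.392 = BRL 374,217,342.97
BRL 374,217,342.97 × 1.7863 = NOK 668,464,439.75

NOK 668,464,439.75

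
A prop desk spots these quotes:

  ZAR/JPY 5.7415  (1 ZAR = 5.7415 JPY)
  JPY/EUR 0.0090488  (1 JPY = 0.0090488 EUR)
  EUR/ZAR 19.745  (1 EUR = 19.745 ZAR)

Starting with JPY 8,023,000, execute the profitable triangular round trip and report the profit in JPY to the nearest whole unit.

Profit: JPY 207,198

Profitable loop is JPY → EUR → ZAR → JPY:
JPY 8,023,000 × 0.0090488 = EUR 72,598.52
EUR 72,598.52 × 19.745 = ZAR 1,433,457.82
ZAR 1,433,457.82 × 5.7415 = JPY 8,230,198
Profit = JPY 8,230,198 − JPY 8,023,000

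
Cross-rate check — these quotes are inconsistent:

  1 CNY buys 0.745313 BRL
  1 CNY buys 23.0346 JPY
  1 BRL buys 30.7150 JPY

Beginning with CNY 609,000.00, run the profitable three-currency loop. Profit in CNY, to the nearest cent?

Profit: CNY 3,785.88

Profitable loop is CNY → JPY → BRL → CNY:
CNY 609,000.00 × 23.0346 = JPY 14,028,071
JPY 14,028,071 ÷ 30.7150 = BRL 456,717.28
BRL 456,717.28 ÷ 0.745313 = CNY 612,785.88
Profit = CNY 612,785.88 − CNY 609,000.00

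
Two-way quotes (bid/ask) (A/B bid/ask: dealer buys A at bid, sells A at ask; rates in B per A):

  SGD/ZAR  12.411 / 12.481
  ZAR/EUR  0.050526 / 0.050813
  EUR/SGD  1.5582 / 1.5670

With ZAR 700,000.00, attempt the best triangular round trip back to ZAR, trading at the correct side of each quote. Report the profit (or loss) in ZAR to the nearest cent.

Net profit: ZAR 4,376.44

Best loop ZAR → SGD → EUR → ZAR:
ZAR 700,000.00 ÷ 12.481 (buy SGD at ask) = SGD 56,085.25
SGD 56,085.25 ÷ 1.5670 (buy EUR at ask) = EUR 35,791.48
EUR 35,791.48 ÷ 0.050813 (buy ZAR at ask) = ZAR 704,376.44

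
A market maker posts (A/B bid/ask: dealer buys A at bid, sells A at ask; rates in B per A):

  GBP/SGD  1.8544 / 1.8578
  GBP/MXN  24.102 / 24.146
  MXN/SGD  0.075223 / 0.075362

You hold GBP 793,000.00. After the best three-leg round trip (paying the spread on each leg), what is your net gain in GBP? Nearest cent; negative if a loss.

Net profit: GBP 15,125.84

Best loop GBP → SGD → MXN → GBP:
GBP 793,000.00 × 1.8544 (sell GBP at bid) = SGD 1,470,539.20
SGD 1,470,539.20 ÷ 0.075362 (buy MXN at ask) = MXN 19,513,006.56
MXN 19,513,006.56 ÷ 24.146 (buy GBP at ask) = GBP 808,125.84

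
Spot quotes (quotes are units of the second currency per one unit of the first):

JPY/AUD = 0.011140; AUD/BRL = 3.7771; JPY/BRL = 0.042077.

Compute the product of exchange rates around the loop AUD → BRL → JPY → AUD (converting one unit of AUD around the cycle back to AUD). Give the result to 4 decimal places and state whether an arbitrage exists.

Around AUD → BRL → JPY → AUD: 1 × 3.7771 ÷ 0.042077 × 0.011140 = 0.999997
Product ≈ 1 (deviation 0.000%, within rounding noise).

1.0000 (no arbitrage)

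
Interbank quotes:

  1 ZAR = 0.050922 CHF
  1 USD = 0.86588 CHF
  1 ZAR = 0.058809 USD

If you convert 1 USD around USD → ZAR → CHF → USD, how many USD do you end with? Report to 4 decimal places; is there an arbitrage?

Around USD → ZAR → CHF → USD: 1 ÷ 0.058809 × 0.050922 ÷ 0.86588 = 1.000009
Product ≈ 1 (deviation 0.001%, within rounding noise).

1.0000 (no arbitrage)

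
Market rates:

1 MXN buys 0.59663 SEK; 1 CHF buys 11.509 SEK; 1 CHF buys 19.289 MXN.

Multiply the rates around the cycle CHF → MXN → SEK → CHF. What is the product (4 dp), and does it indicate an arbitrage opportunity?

Around CHF → MXN → SEK → CHF: 1 × 19.289 × 0.59663 ÷ 11.509 = 0.999948
Product ≈ 1 (deviation 0.005%, within rounding noise).

0.9999 (no arbitrage)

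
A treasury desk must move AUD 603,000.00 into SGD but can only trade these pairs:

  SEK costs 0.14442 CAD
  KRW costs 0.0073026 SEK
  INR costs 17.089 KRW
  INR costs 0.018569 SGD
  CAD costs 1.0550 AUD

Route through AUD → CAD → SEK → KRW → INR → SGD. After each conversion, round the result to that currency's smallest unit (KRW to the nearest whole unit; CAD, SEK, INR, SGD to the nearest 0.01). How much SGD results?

SGD 588,886.86

AUD 603,000.00 ÷ 1.0550 = CAD 571,563.98
CAD 571,563.98 ÷ 0.14442 = SEK 3,957,651.16
SEK 3,957,651.16 ÷ 0.0073026 = KRW 541,950,971
KRW 541,950,971 ÷ 17.089 = INR 31,713,439.70
INR 31,713,439.70 × 0.018569 = SGD 588,886.86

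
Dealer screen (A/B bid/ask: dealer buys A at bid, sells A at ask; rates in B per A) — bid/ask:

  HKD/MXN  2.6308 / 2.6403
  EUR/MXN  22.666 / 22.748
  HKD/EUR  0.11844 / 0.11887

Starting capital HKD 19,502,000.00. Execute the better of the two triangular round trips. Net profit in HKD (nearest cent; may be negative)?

Net profit: HKD 326,924.52

Best loop HKD → EUR → MXN → HKD:
HKD 19,502,000.00 × 0.11844 (sell HKD at bid) = EUR 2,309,816.88
EUR 2,309,816.88 × 22.666 (sell EUR at bid) = MXN 52,354,309.40
MXN 52,354,309.40 ÷ 2.6403 (buy HKD at ask) = HKD 19,828,924.52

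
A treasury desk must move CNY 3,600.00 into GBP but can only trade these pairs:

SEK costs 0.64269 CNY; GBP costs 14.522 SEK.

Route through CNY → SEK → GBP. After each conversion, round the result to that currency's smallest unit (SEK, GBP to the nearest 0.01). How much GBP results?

GBP 385.72

CNY 3,600.00 ÷ 0.64269 = SEK 5,601.46
SEK 5,601.46 ÷ 14.522 = GBP 385.72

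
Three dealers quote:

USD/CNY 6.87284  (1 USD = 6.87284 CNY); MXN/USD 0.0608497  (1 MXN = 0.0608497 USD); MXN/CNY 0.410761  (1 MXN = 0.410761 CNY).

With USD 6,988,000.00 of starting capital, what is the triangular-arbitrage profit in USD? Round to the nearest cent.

Profitable loop is USD → CNY → MXN → USD:
USD 6,988,000.00 × 6.87284 = CNY 48,027,405.92
CNY 48,027,405.92 ÷ 0.410761 = MXN 116,922,993.96
MXN 116,922,993.96 × 0.0608497 = USD 7,114,729.11
Profit = USD 7,114,729.11 − USD 6,988,000.00

Profit: USD 126,729.11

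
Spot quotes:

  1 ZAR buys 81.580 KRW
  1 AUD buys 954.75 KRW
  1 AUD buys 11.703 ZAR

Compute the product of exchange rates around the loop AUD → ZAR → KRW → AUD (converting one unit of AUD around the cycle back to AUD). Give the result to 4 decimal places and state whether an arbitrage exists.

1.0000 (no arbitrage)

Around AUD → ZAR → KRW → AUD: 1 × 11.703 × 81.580 ÷ 954.75 = 0.999980
Product ≈ 1 (deviation 0.002%, within rounding noise).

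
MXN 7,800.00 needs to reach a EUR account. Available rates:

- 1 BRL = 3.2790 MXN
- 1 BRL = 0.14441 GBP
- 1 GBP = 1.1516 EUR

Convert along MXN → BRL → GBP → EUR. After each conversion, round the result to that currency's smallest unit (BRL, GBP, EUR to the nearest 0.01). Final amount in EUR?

MXN 7,800.00 ÷ 3.2790 = BRL 2,378.77
BRL 2,378.77 × 0.14441 = GBP 343.52
GBP 343.52 × 1.1516 = EUR 395.60

EUR 395.60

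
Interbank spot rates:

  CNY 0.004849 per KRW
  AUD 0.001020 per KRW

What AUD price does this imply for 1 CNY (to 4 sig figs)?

1 CNY ÷ 0.004849 = 206.228 KRW
206.228 KRW × 0.001020 = 0.210353 AUD

CNY/AUD = 0.2104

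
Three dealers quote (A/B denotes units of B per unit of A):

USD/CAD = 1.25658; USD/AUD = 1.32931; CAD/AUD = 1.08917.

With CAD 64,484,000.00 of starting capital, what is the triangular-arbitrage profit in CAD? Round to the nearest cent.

Profit: CAD 1,907,351.77

Profitable loop is CAD → AUD → USD → CAD:
CAD 64,484,000.00 × 1.08917 = AUD 70,234,038.28
AUD 70,234,038.28 ÷ 1.32931 = USD 52,834,958.20
USD 52,834,958.20 × 1.25658 = CAD 66,391,351.77
Profit = CAD 66,391,351.77 − CAD 64,484,000.00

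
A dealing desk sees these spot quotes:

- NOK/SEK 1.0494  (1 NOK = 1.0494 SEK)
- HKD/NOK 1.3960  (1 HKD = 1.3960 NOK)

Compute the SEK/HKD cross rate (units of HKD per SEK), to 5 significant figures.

SEK/HKD = 0.68261

1 SEK ÷ 1.0494 = 0.952925 NOK
0.952925 NOK ÷ 1.3960 = 0.682611 HKD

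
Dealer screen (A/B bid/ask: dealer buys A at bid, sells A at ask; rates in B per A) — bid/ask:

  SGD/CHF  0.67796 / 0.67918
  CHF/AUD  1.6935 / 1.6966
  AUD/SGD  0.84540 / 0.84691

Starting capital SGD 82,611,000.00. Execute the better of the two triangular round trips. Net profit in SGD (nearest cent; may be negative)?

Net profit: SGD 2,040,813.63

Best loop SGD → AUD → CHF → SGD:
SGD 82,611,000.00 ÷ 0.84691 (buy AUD at ask) = AUD 97,544,012.94
AUD 97,544,012.94 ÷ 1.6966 (buy CHF at ask) = CHF 57,493,818.78
CHF 57,493,818.78 ÷ 0.67918 (buy SGD at ask) = SGD 84,651,813.63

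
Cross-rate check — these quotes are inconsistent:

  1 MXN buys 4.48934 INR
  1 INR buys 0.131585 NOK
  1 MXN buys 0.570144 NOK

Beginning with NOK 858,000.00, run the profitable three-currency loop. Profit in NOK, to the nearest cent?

Profit: NOK 30,979.23

Profitable loop is NOK → MXN → INR → NOK:
NOK 858,000.00 ÷ 0.570144 = MXN 1,504,882.98
MXN 1,504,882.98 × 4.48934 = INR 6,755,931.34
INR 6,755,931.34 × 0.131585 = NOK 888,979.23
Profit = NOK 888,979.23 − NOK 858,000.00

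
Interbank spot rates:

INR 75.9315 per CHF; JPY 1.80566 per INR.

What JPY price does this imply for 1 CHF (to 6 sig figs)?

CHF/JPY = 137.106

1 CHF × 75.9315 = 75.9315 INR
75.9315 INR × 1.80566 = 137.106 JPY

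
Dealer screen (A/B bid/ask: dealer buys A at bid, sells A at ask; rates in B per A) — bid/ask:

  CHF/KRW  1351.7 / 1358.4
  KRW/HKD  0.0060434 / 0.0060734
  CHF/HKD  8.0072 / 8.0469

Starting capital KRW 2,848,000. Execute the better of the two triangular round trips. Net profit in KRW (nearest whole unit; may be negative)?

Net profit: KRW 43,166

Best loop KRW → HKD → CHF → KRW:
KRW 2,848,000 × 0.0060434 (sell KRW at bid) = HKD 17,211.60
HKD 17,211.60 ÷ 8.0469 (buy CHF at ask) = CHF 2,138.91
CHF 2,138.91 × 1351.7 (sell CHF at bid) = KRW 2,891,166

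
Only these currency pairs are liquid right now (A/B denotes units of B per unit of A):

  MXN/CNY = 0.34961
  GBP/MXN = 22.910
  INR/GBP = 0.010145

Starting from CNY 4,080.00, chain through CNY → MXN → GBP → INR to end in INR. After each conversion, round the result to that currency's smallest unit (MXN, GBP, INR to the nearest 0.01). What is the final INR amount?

CNY 4,080.00 ÷ 0.34961 = MXN 11,670.15
MXN 11,670.15 ÷ 22.910 = GBP 509.39
GBP 509.39 ÷ 0.010145 = INR 50,210.94

INR 50,210.94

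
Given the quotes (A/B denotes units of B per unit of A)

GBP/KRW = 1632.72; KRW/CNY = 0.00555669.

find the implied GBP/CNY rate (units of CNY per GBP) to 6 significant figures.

GBP/CNY = 9.07252

1 GBP × 1632.72 = 1632.72 KRW
1632.72 KRW × 0.00555669 = 9.07252 CNY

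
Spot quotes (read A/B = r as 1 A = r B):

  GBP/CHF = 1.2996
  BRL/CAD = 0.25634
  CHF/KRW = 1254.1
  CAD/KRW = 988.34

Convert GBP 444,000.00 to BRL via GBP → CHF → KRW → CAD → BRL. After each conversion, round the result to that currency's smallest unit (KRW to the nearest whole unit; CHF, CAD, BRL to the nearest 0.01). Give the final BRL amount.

GBP 444,000.00 × 1.2996 = CHF 577,022.40
CHF 577,022.40 × 1254.1 = KRW 723,643,792
KRW 723,643,792 ÷ 988.34 = CAD 732,181.02
CAD 732,181.02 ÷ 0.25634 = BRL 2,856,288.60

BRL 2,856,288.60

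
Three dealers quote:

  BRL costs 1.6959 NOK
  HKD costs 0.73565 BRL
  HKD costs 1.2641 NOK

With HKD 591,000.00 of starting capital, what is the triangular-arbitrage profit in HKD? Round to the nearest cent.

Profitable loop is HKD → NOK → BRL → HKD:
HKD 591,000.00 × 1.2641 = NOK 747,083.10
NOK 747,083.10 ÷ 1.6959 = BRL 440,523.09
BRL 440,523.09 ÷ 0.73565 = HKD 598,821.57
Profit = HKD 598,821.57 − HKD 591,000.00

Profit: HKD 7,821.57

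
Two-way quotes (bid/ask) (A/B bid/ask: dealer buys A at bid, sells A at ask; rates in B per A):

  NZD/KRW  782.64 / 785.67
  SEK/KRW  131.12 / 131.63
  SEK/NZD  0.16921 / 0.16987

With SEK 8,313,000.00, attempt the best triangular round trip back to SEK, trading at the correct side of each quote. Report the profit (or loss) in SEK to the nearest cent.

Best loop SEK → NZD → KRW → SEK:
SEK 8,313,000.00 × 0.16921 (sell SEK at bid) = NZD 1,406,642.73
NZD 1,406,642.73 × 782.64 (sell NZD at bid) = KRW 1,100,894,866
KRW 1,100,894,866 ÷ 131.63 (buy SEK at ask) = SEK 8,363,555.92

Net profit: SEK 50,555.92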